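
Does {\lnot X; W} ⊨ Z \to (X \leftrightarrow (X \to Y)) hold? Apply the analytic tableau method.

Initial set: {T \lnot X; T W; F (Z \to (X \leftrightarrow (X \to Y)))}.
F (Z \to (X \leftrightarrow (X \to Y))): α-rule — add T Z, F (X \leftrightarrow (X \to Y)).
F (X \leftrightarrow (X \to Y)): β-rule — branch into T X, F (X \to Y)  //  F X, T (X \to Y).
  branch 1 (add T X, F (X \to Y)):
    × closes — contains both X and \lnot X.
  branch 2 (add F X, T (X \to Y)):
    T (X \to Y): β-rule — branch into F X  //  T Y.
      branch 2.1 (add F X):
        ○ open, literals {W=1, X=0, Z=1}.
      branch 2.2 (add T Y):
        ○ open, literals {W=1, X=0, Y=1, Z=1}.
1 branch closed, 2 open.
An open branch gives a countermodel: W=1, X=0, Z=1 (unmentioned atoms arbitrary); the premises hold there but the conclusion fails.

No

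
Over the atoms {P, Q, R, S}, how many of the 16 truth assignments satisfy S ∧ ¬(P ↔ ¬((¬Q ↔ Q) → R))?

4

Initial set: {T (S ∧ ¬(P ↔ ¬((¬Q ↔ Q) → R)))}.
T (S ∧ ¬(P ↔ ¬((¬Q ↔ Q) → R))): α-rule — add T S, T ¬(P ↔ ¬((¬Q ↔ Q) → R)).
T ¬(P ↔ ¬((¬Q ↔ Q) → R)): β-rule — branch into T P, F ¬((¬Q ↔ Q) → R)  //  F P, T ¬((¬Q ↔ Q) → R).
  branch 1 (add T P, F ¬((¬Q ↔ Q) → R)):
    F ¬((¬Q ↔ Q) → R): β-rule — branch into F (¬Q ↔ Q)  //  T R.
      branch 1.1 (add F (¬Q ↔ Q)):
        F (¬Q ↔ Q): β-rule — branch into T ¬Q, F Q  //  F ¬Q, T Q.
          branch 1.1.1 (add T ¬Q, F Q):
            ○ open, literals {P=1, Q=0, S=1}.
          branch 1.1.2 (add F ¬Q, T Q):
            ○ open, literals {P=1, Q=1, S=1}.
      branch 1.2 (add T R):
        ○ open, literals {P=1, R=1, S=1}.
  branch 2 (add F P, T ¬((¬Q ↔ Q) → R)):
    T ¬((¬Q ↔ Q) → R): α-rule — add T (¬Q ↔ Q), F R.
    T (¬Q ↔ Q): β-rule — branch into T ¬Q, T Q  //  F ¬Q, F Q.
      branch 2.1 (add T ¬Q, T Q):
        × closes — contains both Q and ¬Q.
      branch 2.2 (add F ¬Q, F Q):
        × closes — contains both Q and ¬Q.
2 branches closed, 3 open.
Each open branch fixes some atoms; the unmentioned ones are free. Counting distinct full assignments: branch {P=1, Q=0, S=1} (R) contributes 2 new; branch {P=1, Q=1, S=1} (R) contributes 2 new; branch {P=1, R=1, S=1} (Q) contributes 0 new. Total: 4.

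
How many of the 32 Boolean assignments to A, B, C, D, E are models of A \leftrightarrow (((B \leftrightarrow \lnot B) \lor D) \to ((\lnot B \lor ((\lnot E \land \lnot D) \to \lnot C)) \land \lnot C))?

16

Initial set: {T (A \leftrightarrow (((B \leftrightarrow \lnot B) \lor D) \to ((\lnot B \lor ((\lnot E \land \lnot D) \to \lnot C)) \land \lnot C)))}.
T (A \leftrightarrow (((B \leftrightarrow \lnot B) \lor D) \to ((\lnot B \lor ((\lnot E \land \lnot D) \to \lnot C)) \land \lnot C))): β-rule — branch into T A, T (((B \leftrightarrow \lnot B) \lor D) \to ((\lnot B \lor ((\lnot E \land \lnot D) \to \lnot C)) \land \lnot C))  //  F A, F (((B \leftrightarrow \lnot B) \lor D) \to ((\lnot B \lor ((\lnot E \land \lnot D) \to \lnot C)) \land \lnot C)).
  branch 1 (add T A, T (((B \leftrightarrow \lnot B) \lor D) \to ((\lnot B \lor ((\lnot E \land \lnot D) \to \lnot C)) \land \lnot C))):
    T (((B \leftrightarrow \lnot B) \lor D) \to ((\lnot B \lor ((\lnot E \land \lnot D) \to \lnot C)) \land \lnot C)): β-rule — branch into F ((B \leftrightarrow \lnot B) \lor D)  //  T ((\lnot B \lor ((\lnot E \land \lnot D) \to \lnot C)) \land \lnot C).
      branch 1.1 (add F ((B \leftrightarrow \lnot B) \lor D)):
        F ((B \leftrightarrow \lnot B) \lor D): α-rule — add F (B \leftrightarrow \lnot B), F D.
        F (B \leftrightarrow \lnot B): β-rule — branch into T B, F \lnot B  //  F B, T \lnot B.
          branch 1.1.1 (add T B, F \lnot B):
            ○ open, literals {A=T, B=T, D=F}.
          branch 1.1.2 (add F B, T \lnot B):
            ○ open, literals {A=T, B=F, D=F}.
      branch 1.2 (add T ((\lnot B \lor ((\lnot E \land \lnot D) \to \lnot C)) \land \lnot C)):
        T ((\lnot B \lor ((\lnot E \land \lnot D) \to \lnot C)) \land \lnot C): α-rule — add T (\lnot B \lor ((\lnot E \land \lnot D) \to \lnot C)), T \lnot C.
        T (\lnot B \lor ((\lnot E \land \lnot D) \to \lnot C)): β-rule — branch into T \lnot B  //  T ((\lnot E \land \lnot D) \to \lnot C).
          branch 1.2.1 (add T \lnot B):
            ○ open, literals {A=T, B=F, C=F}.
          branch 1.2.2 (add T ((\lnot E \land \lnot D) \to \lnot C)):
            T ((\lnot E \land \lnot D) \to \lnot C): β-rule — branch into F (\lnot E \land \lnot D)  //  T \lnot C.
              branch 1.2.2.1 (add F (\lnot E \land \lnot D)):
                F (\lnot E \land \lnot D): β-rule — branch into F \lnot E  //  F \lnot D.
                  branch 1.2.2.1.1 (add F \lnot E):
                    ○ open, literals {A=T, C=F, E=T}.
                  branch 1.2.2.1.2 (add F \lnot D):
                    ○ open, literals {A=T, C=F, D=T}.
              branch 1.2.2.2 (add T \lnot C):
                ○ open, literals {A=T, C=F}.
  branch 2 (add F A, F (((B \leftrightarrow \lnot B) \lor D) \to ((\lnot B \lor ((\lnot E \land \lnot D) \to \lnot C)) \land \lnot C))):
    F (((B \leftrightarrow \lnot B) \lor D) \to ((\lnot B \lor ((\lnot E \land \lnot D) \to \lnot C)) \land \lnot C)): α-rule — add T ((B \leftrightarrow \lnot B) \lor D), F ((\lnot B \lor ((\lnot E \land \lnot D) \to \lnot C)) \land \lnot C).
    T ((B \leftrightarrow \lnot B) \lor D): β-rule — branch into T (B \leftrightarrow \lnot B)  //  T D.
      branch 2.1 (add T (B \leftrightarrow \lnot B)):
        F ((\lnot B \lor ((\lnot E \land \lnot D) \to \lnot C)) \land \lnot C): β-rule — branch into F (\lnot B \lor ((\lnot E \land \lnot D) \to \lnot C))  //  F \lnot C.
          branch 2.1.1 (add F (\lnot B \lor ((\lnot E \land \lnot D) \to \lnot C))):
            F (\lnot B \lor ((\lnot E \land \lnot D) \to \lnot C)): α-rule — add F \lnot B, F ((\lnot E \land \lnot D) \to \lnot C).
            F ((\lnot E \land \lnot D) \to \lnot C): α-rule — add T (\lnot E \land \lnot D), F \lnot C.
            T (\lnot E \land \lnot D): α-rule — add T \lnot E, T \lnot D.
            T (B \leftrightarrow \lnot B): β-rule — branch into T B, T \lnot B  //  F B, F \lnot B.
              branch 2.1.1.1 (add T B, T \lnot B):
                × closes — contains both B and \lnot B.
              branch 2.1.1.2 (add F B, F \lnot B):
                × closes — contains both B and \lnot B.
          branch 2.1.2 (add F \lnot C):
            T (B \leftrightarrow \lnot B): β-rule — branch into T B, T \lnot B  //  F B, F \lnot B.
              branch 2.1.2.1 (add T B, T \lnot B):
                × closes — contains both B and \lnot B.
              branch 2.1.2.2 (add F B, F \lnot B):
                × closes — contains both B and \lnot B.
      branch 2.2 (add T D):
        F ((\lnot B \lor ((\lnot E \land \lnot D) \to \lnot C)) \land \lnot C): β-rule — branch into F (\lnot B \lor ((\lnot E \land \lnot D) \to \lnot C))  //  F \lnot C.
          branch 2.2.1 (add F (\lnot B \lor ((\lnot E \land \lnot D) \to \lnot C))):
            F (\lnot B \lor ((\lnot E \land \lnot D) \to \lnot C)): α-rule — add F \lnot B, F ((\lnot E \land \lnot D) \to \lnot C).
            F ((\lnot E \land \lnot D) \to \lnot C): α-rule — add T (\lnot E \land \lnot D), F \lnot C.
            T (\lnot E \land \lnot D): α-rule — add T \lnot E, T \lnot D.
            × closes — contains both D and \lnot D.
          branch 2.2.2 (add F \lnot C):
            ○ open, literals {A=F, C=T, D=T}.
5 branches closed, 7 open.
Each open branch fixes some atoms; the unmentioned ones are free. Counting distinct full assignments: branch {A=T, B=T, D=F} (C, E) contributes 4 new; branch {A=T, B=F, D=F} (C, E) contributes 4 new; branch {A=T, B=F, C=F} (D, E) contributes 2 new; branch {A=T, C=F, E=T} (B, D) contributes 1 new; branch {A=T, C=F, D=T} (B, E) contributes 1 new; branch {A=T, C=F} (B, D, E) contributes 0 new; branch {A=F, C=T, D=T} (B, E) contributes 4 new. Total: 16.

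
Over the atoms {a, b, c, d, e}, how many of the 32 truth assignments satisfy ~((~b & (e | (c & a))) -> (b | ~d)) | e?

17

Initial set: {(~((~b & (e | (c & a))) -> (b | ~d)) | e)}.
(~((~b & (e | (c & a))) -> (b | ~d)) | e): β-rule — branch into ~((~b & (e | (c & a))) -> (b | ~d))  //  e.
  branch 1 (add ~((~b & (e | (c & a))) -> (b | ~d))):
    ~((~b & (e | (c & a))) -> (b | ~d)): α-rule — add (~b & (e | (c & a))), ~(b | ~d).
    (~b & (e | (c & a))): α-rule — add ~b, (e | (c & a)).
    ~(b | ~d): α-rule — add ~b, ~~d.
    (e | (c & a)): β-rule — branch into e  //  (c & a).
      branch 1.1 (add e):
        ○ open, literals {b=false, d=true, e=true}.
      branch 1.2 (add (c & a)):
        (c & a): α-rule — add c, a.
        ○ open, literals {a=true, b=false, c=true, d=true}.
  branch 2 (add e):
    ○ open, literals {e=true}.
0 branches closed, 3 open.
Each open branch fixes some atoms; the unmentioned ones are free. Counting distinct full assignments: branch {b=false, d=true, e=true} (a, c) contributes 4 new; branch {a=true, b=false, c=true, d=true} (e) contributes 1 new; branch {e=true} (a, b, c, d) contributes 12 new. Total: 17.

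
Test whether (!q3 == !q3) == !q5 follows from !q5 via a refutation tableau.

Initial set: {!q5; !((!q3 == !q3) == !q5)}.
!((!q3 == !q3) == !q5): β-rule — branch into (!q3 == !q3), !!q5  //  !(!q3 == !q3), !q5.
  branch 1 (add (!q3 == !q3), !!q5):
    × closes — contains both q5 and !q5.
  branch 2 (add !(!q3 == !q3), !q5):
    !(!q3 == !q3): β-rule — branch into !q3, !!q3  //  !!q3, !q3.
      branch 2.1 (add !q3, !!q3):
        × closes — contains both q3 and !q3.
      branch 2.2 (add !!q3, !q3):
        × closes — contains both q3 and !q3.
All 3 branches close.
Every branch closed, so the premises entail the conclusion.

Yes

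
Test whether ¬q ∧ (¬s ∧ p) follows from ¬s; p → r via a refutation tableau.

No

Initial set: {¬s; (p → r); ¬(¬q ∧ (¬s ∧ p))}.
(p → r): β-rule — branch into ¬p  //  r.
  branch 1 (add ¬p):
    ¬(¬q ∧ (¬s ∧ p)): β-rule — branch into ¬¬q  //  ¬(¬s ∧ p).
      branch 1.1 (add ¬¬q):
        ○ open, literals {p=0, q=1, s=0}.
      branch 1.2 (add ¬(¬s ∧ p)):
        ¬(¬s ∧ p): β-rule — branch into ¬¬s  //  ¬p.
          branch 1.2.1 (add ¬¬s):
            × closes — contains both s and ¬s.
          branch 1.2.2 (add ¬p):
            ○ open, literals {p=0, s=0}.
  branch 2 (add r):
    ¬(¬q ∧ (¬s ∧ p)): β-rule — branch into ¬¬q  //  ¬(¬s ∧ p).
      branch 2.1 (add ¬¬q):
        ○ open, literals {q=1, r=1, s=0}.
      branch 2.2 (add ¬(¬s ∧ p)):
        ¬(¬s ∧ p): β-rule — branch into ¬¬s  //  ¬p.
          branch 2.2.1 (add ¬¬s):
            × closes — contains both s and ¬s.
          branch 2.2.2 (add ¬p):
            ○ open, literals {p=0, r=1, s=0}.
2 branches closed, 4 open.
An open branch gives a countermodel: p=0, q=1, s=0 (unmentioned atoms arbitrary); the premises hold there but the conclusion fails.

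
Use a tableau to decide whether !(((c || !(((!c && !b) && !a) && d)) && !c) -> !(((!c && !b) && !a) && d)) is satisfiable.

Unsatisfiable

Initial set: {T !(((c || !(((!c && !b) && !a) && d)) && !c) -> !(((!c && !b) && !a) && d))}.
T !(((c || !(((!c && !b) && !a) && d)) && !c) -> !(((!c && !b) && !a) && d)): α-rule — add T ((c || !(((!c && !b) && !a) && d)) && !c), F !(((!c && !b) && !a) && d).
T ((c || !(((!c && !b) && !a) && d)) && !c): α-rule — add T (c || !(((!c && !b) && !a) && d)), T !c.
F !(((!c && !b) && !a) && d): α-rule — add T ((!c && !b) && !a), T d.
T ((!c && !b) && !a): α-rule — add T (!c && !b), T !a.
T (!c && !b): α-rule — add T !c, T !b.
T (c || !(((!c && !b) && !a) && d)): β-rule — branch into T c  //  T !(((!c && !b) && !a) && d).
  branch 1 (add T c):
    × closes — contains both c and !c.
  branch 2 (add T !(((!c && !b) && !a) && d)):
    T !(((!c && !b) && !a) && d): β-rule — branch into F ((!c && !b) && !a)  //  F d.
      branch 2.1 (add F ((!c && !b) && !a)):
        F ((!c && !b) && !a): β-rule — branch into F (!c && !b)  //  F !a.
          branch 2.1.1 (add F (!c && !b)):
            F (!c && !b): β-rule — branch into F !c  //  F !b.
              branch 2.1.1.1 (add F !c):
                × closes — contains both c and !c.
              branch 2.1.1.2 (add F !b):
                × closes — contains both b and !b.
          branch 2.1.2 (add F !a):
            × closes — contains both a and !a.
      branch 2.2 (add F d):
        × closes — contains both d and !d.
All 5 branches close.
Every branch closed; the formula is unsatisfiable.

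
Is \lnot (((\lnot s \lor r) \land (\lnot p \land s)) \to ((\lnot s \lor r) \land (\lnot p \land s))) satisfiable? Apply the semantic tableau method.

Initial set: {\lnot (((\lnot s \lor r) \land (\lnot p \land s)) \to ((\lnot s \lor r) \land (\lnot p \land s)))}.
\lnot (((\lnot s \lor r) \land (\lnot p \land s)) \to ((\lnot s \lor r) \land (\lnot p \land s))): α-rule — add ((\lnot s \lor r) \land (\lnot p \land s)), \lnot ((\lnot s \lor r) \land (\lnot p \land s)).
((\lnot s \lor r) \land (\lnot p \land s)): α-rule — add (\lnot s \lor r), (\lnot p \land s).
(\lnot p \land s): α-rule — add \lnot p, s.
\lnot ((\lnot s \lor r) \land (\lnot p \land s)): β-rule — branch into \lnot (\lnot s \lor r)  //  \lnot (\lnot p \land s).
  branch 1 (add \lnot (\lnot s \lor r)):
    \lnot (\lnot s \lor r): α-rule — add \lnot \lnot s, \lnot r.
    (\lnot s \lor r): β-rule — branch into \lnot s  //  r.
      branch 1.1 (add \lnot s):
        × closes — contains both s and \lnot s.
      branch 1.2 (add r):
        × closes — contains both r and \lnot r.
  branch 2 (add \lnot (\lnot p \land s)):
    (\lnot s \lor r): β-rule — branch into \lnot s  //  r.
      branch 2.1 (add \lnot s):
        × closes — contains both s and \lnot s.
      branch 2.2 (add r):
        \lnot (\lnot p \land s): β-rule — branch into \lnot \lnot p  //  \lnot s.
          branch 2.2.1 (add \lnot \lnot p):
            × closes — contains both p and \lnot p.
          branch 2.2.2 (add \lnot s):
            × closes — contains both s and \lnot s.
All 5 branches close.
Every branch closed; the formula is unsatisfiable.

Unsatisfiable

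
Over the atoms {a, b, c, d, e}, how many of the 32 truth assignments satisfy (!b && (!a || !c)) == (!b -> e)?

8

Initial set: {((!b && (!a || !c)) == (!b -> e))}.
((!b && (!a || !c)) == (!b -> e)): β-rule — branch into (!b && (!a || !c)), (!b -> e)  //  !(!b && (!a || !c)), !(!b -> e).
  branch 1 (add (!b && (!a || !c)), (!b -> e)):
    (!b && (!a || !c)): α-rule — add !b, (!a || !c).
    (!b -> e): β-rule — branch into !!b  //  e.
      branch 1.1 (add !!b):
        × closes — contains both b and !b.
      branch 1.2 (add e):
        (!a || !c): β-rule — branch into !a  //  !c.
          branch 1.2.1 (add !a):
            ○ open, literals {a=0, b=0, e=1}.
          branch 1.2.2 (add !c):
            ○ open, literals {b=0, c=0, e=1}.
  branch 2 (add !(!b && (!a || !c)), !(!b -> e)):
    !(!b -> e): α-rule — add !b, !e.
    !(!b && (!a || !c)): β-rule — branch into !!b  //  !(!a || !c).
      branch 2.1 (add !!b):
        × closes — contains both b and !b.
      branch 2.2 (add !(!a || !c)):
        !(!a || !c): α-rule — add !!a, !!c.
        ○ open, literals {a=1, b=0, c=1, e=0}.
2 branches closed, 3 open.
Each open branch fixes some atoms; the unmentioned ones are free. Counting distinct full assignments: branch {a=0, b=0, e=1} (c, d) contributes 4 new; branch {b=0, c=0, e=1} (a, d) contributes 2 new; branch {a=1, b=0, c=1, e=0} (d) contributes 2 new. Total: 8.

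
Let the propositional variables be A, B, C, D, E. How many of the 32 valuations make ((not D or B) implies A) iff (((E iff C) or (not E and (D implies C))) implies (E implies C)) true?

Initial set: {(((not D or B) implies A) iff (((E iff C) or (not E and (D implies C))) implies (E implies C)))}.
(((not D or B) implies A) iff (((E iff C) or (not E and (D implies C))) implies (E implies C))): β-rule — branch into ((not D or B) implies A), (((E iff C) or (not E and (D implies C))) implies (E implies C))  //  not ((not D or B) implies A), not (((E iff C) or (not E and (D implies C))) implies (E implies C)).
  branch 1 (add ((not D or B) implies A), (((E iff C) or (not E and (D implies C))) implies (E implies C))):
    ((not D or B) implies A): β-rule — branch into not (not D or B)  //  A.
      branch 1.1 (add not (not D or B)):
        not (not D or B): α-rule — add not not D, not B.
        (((E iff C) or (not E and (D implies C))) implies (E implies C)): β-rule — branch into not ((E iff C) or (not E and (D implies C)))  //  (E implies C).
          branch 1.1.1 (add not ((E iff C) or (not E and (D implies C)))):
            not ((E iff C) or (not E and (D implies C))): α-rule — add not (E iff C), not (not E and (D implies C)).
            not (E iff C): β-rule — branch into E, not C  //  not E, C.
              branch 1.1.1.1 (add E, not C):
                not (not E and (D implies C)): β-rule — branch into not not E  //  not (D implies C).
                  branch 1.1.1.1.1 (add not not E):
                    ○ open, literals {B=false, C=false, D=true, E=true}.
                  branch 1.1.1.1.2 (add not (D implies C)):
                    not (D implies C): α-rule — add D, not C.
                    ○ open, literals {B=false, C=false, D=true, E=true}.
              branch 1.1.1.2 (add not E, C):
                not (not E and (D implies C)): β-rule — branch into not not E  //  not (D implies C).
                  branch 1.1.1.2.1 (add not not E):
                    × closes — contains both E and not E.
                  branch 1.1.1.2.2 (add not (D implies C)):
                    not (D implies C): α-rule — add D, not C.
                    × closes — contains both C and not C.
          branch 1.1.2 (add (E implies C)):
            (E implies C): β-rule — branch into not E  //  C.
              branch 1.1.2.1 (add not E):
                ○ open, literals {B=false, D=true, E=false}.
              branch 1.1.2.2 (add C):
                ○ open, literals {B=false, C=true, D=true}.
      branch 1.2 (add A):
        (((E iff C) or (not E and (D implies C))) implies (E implies C)): β-rule — branch into not ((E iff C) or (not E and (D implies C)))  //  (E implies C).
          branch 1.2.1 (add not ((E iff C) or (not E and (D implies C)))):
            not ((E iff C) or (not E and (D implies C))): α-rule — add not (E iff C), not (not E and (D implies C)).
            not (E iff C): β-rule — branch into E, not C  //  not E, C.
              branch 1.2.1.1 (add E, not C):
                not (not E and (D implies C)): β-rule — branch into not not E  //  not (D implies C).
                  branch 1.2.1.1.1 (add not not E):
                    ○ open, literals {A=true, C=false, E=true}.
                  branch 1.2.1.1.2 (add not (D implies C)):
                    not (D implies C): α-rule — add D, not C.
                    ○ open, literals {A=true, C=false, D=true, E=true}.
              branch 1.2.1.2 (add not E, C):
                not (not E and (D implies C)): β-rule — branch into not not E  //  not (D implies C).
                  branch 1.2.1.2.1 (add not not E):
                    × closes — contains both E and not E.
                  branch 1.2.1.2.2 (add not (D implies C)):
                    not (D implies C): α-rule — add D, not C.
                    × closes — contains both C and not C.
          branch 1.2.2 (add (E implies C)):
            (E implies C): β-rule — branch into not E  //  C.
              branch 1.2.2.1 (add not E):
                ○ open, literals {A=true, E=false}.
              branch 1.2.2.2 (add C):
                ○ open, literals {A=true, C=true}.
  branch 2 (add not ((not D or B) implies A), not (((E iff C) or (not E and (D implies C))) implies (E implies C))):
    not ((not D or B) implies A): α-rule — add (not D or B), not A.
    not (((E iff C) or (not E and (D implies C))) implies (E implies C)): α-rule — add ((E iff C) or (not E and (D implies C))), not (E implies C).
    not (E implies C): α-rule — add E, not C.
    (not D or B): β-rule — branch into not D  //  B.
      branch 2.1 (add not D):
        ((E iff C) or (not E and (D implies C))): β-rule — branch into (E iff C)  //  (not E and (D implies C)).
          branch 2.1.1 (add (E iff C)):
            (E iff C): β-rule — branch into E, C  //  not E, not C.
              branch 2.1.1.1 (add E, C):
                × closes — contains both C and not C.
              branch 2.1.1.2 (add not E, not C):
                × closes — contains both E and not E.
          branch 2.1.2 (add (not E and (D implies C))):
            (not E and (D implies C)): α-rule — add not E, (D implies C).
            × closes — contains both E and not E.
      branch 2.2 (add B):
        ((E iff C) or (not E and (D implies C))): β-rule — branch into (E iff C)  //  (not E and (D implies C)).
          branch 2.2.1 (add (E iff C)):
            (E iff C): β-rule — branch into E, C  //  not E, not C.
              branch 2.2.1.1 (add E, C):
                × closes — contains both C and not C.
              branch 2.2.1.2 (add not E, not C):
                × closes — contains both E and not E.
          branch 2.2.2 (add (not E and (D implies C))):
            (not E and (D implies C)): α-rule — add not E, (D implies C).
            × closes — contains both E and not E.
10 branches closed, 8 open.
Each open branch fixes some atoms; the unmentioned ones are free. Counting distinct full assignments: branch {B=false, C=false, D=true, E=true} (A) contributes 2 new; branch {B=false, C=false, D=true, E=true} (A) contributes 0 new; branch {B=false, D=true, E=false} (A, C) contributes 4 new; branch {B=false, C=true, D=true} (A, E) contributes 2 new; branch {A=true, C=false, E=true} (B, D) contributes 3 new; branch {A=true, C=false, D=true, E=true} (B) contributes 0 new; branch {A=true, E=false} (B, C, D) contributes 6 new; branch {A=true, C=true} (B, D, E) contributes 3 new. Total: 20.

20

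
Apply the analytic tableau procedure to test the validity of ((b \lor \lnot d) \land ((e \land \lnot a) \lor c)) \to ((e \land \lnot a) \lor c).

Valid

Assume the negation and expand:
Initial set: {\lnot (((b \lor \lnot d) \land ((e \land \lnot a) \lor c)) \to ((e \land \lnot a) \lor c))}.
\lnot (((b \lor \lnot d) \land ((e \land \lnot a) \lor c)) \to ((e \land \lnot a) \lor c)): α-rule — add ((b \lor \lnot d) \land ((e \land \lnot a) \lor c)), \lnot ((e \land \lnot a) \lor c).
((b \lor \lnot d) \land ((e \land \lnot a) \lor c)): α-rule — add (b \lor \lnot d), ((e \land \lnot a) \lor c).
\lnot ((e \land \lnot a) \lor c): α-rule — add \lnot (e \land \lnot a), \lnot c.
(b \lor \lnot d): β-rule — branch into b  //  \lnot d.
  branch 1 (add b):
    ((e \land \lnot a) \lor c): β-rule — branch into (e \land \lnot a)  //  c.
      branch 1.1 (add (e \land \lnot a)):
        (e \land \lnot a): α-rule — add e, \lnot a.
        \lnot (e \land \lnot a): β-rule — branch into \lnot e  //  \lnot \lnot a.
          branch 1.1.1 (add \lnot e):
            × closes — contains both e and \lnot e.
          branch 1.1.2 (add \lnot \lnot a):
            × closes — contains both a and \lnot a.
      branch 1.2 (add c):
        × closes — contains both c and \lnot c.
  branch 2 (add \lnot d):
    ((e \land \lnot a) \lor c): β-rule — branch into (e \land \lnot a)  //  c.
      branch 2.1 (add (e \land \lnot a)):
        (e \land \lnot a): α-rule — add e, \lnot a.
        \lnot (e \land \lnot a): β-rule — branch into \lnot e  //  \lnot \lnot a.
          branch 2.1.1 (add \lnot e):
            × closes — contains both e and \lnot e.
          branch 2.1.2 (add \lnot \lnot a):
            × closes — contains both a and \lnot a.
      branch 2.2 (add c):
        × closes — contains both c and \lnot c.
All 6 branches close.
Every branch closed, so the negation is unsatisfiable and the formula is valid.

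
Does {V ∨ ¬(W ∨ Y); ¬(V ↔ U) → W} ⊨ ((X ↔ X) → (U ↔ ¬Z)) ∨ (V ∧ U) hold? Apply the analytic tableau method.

No

Initial set: {(V ∨ ¬(W ∨ Y)); (¬(V ↔ U) → W); ¬(((X ↔ X) → (U ↔ ¬Z)) ∨ (V ∧ U))}.
¬(((X ↔ X) → (U ↔ ¬Z)) ∨ (V ∧ U)): α-rule — add ¬((X ↔ X) → (U ↔ ¬Z)), ¬(V ∧ U).
¬((X ↔ X) → (U ↔ ¬Z)): α-rule — add (X ↔ X), ¬(U ↔ ¬Z).
(V ∨ ¬(W ∨ Y)): β-rule — branch into V  //  ¬(W ∨ Y).
  branch 1 (add V):
    (¬(V ↔ U) → W): β-rule — branch into ¬¬(V ↔ U)  //  W.
      branch 1.1 (add ¬¬(V ↔ U)):
        ¬(V ∧ U): β-rule — branch into ¬V  //  ¬U.
          branch 1.1.1 (add ¬V):
            × closes — contains both V and ¬V.
          branch 1.1.2 (add ¬U):
            (X ↔ X): β-rule — branch into X, X  //  ¬X, ¬X.
              branch 1.1.2.1 (add X, X):
                ¬(U ↔ ¬Z): β-rule — branch into U, ¬¬Z  //  ¬U, ¬Z.
                  branch 1.1.2.1.1 (add U, ¬¬Z):
                    × closes — contains both U and ¬U.
                  branch 1.1.2.1.2 (add ¬U, ¬Z):
                    ¬¬(V ↔ U): β-rule — branch into V, U  //  ¬V, ¬U.
                      branch 1.1.2.1.2.1 (add V, U):
                        × closes — contains both U and ¬U.
                      branch 1.1.2.1.2.2 (add ¬V, ¬U):
                        × closes — contains both V and ¬V.
              branch 1.1.2.2 (add ¬X, ¬X):
                ¬(U ↔ ¬Z): β-rule — branch into U, ¬¬Z  //  ¬U, ¬Z.
                  branch 1.1.2.2.1 (add U, ¬¬Z):
                    × closes — contains both U and ¬U.
                  branch 1.1.2.2.2 (add ¬U, ¬Z):
                    ¬¬(V ↔ U): β-rule — branch into V, U  //  ¬V, ¬U.
                      branch 1.1.2.2.2.1 (add V, U):
                        × closes — contains both U and ¬U.
                      branch 1.1.2.2.2.2 (add ¬V, ¬U):
                        × closes — contains both V and ¬V.
      branch 1.2 (add W):
        ¬(V ∧ U): β-rule — branch into ¬V  //  ¬U.
          branch 1.2.1 (add ¬V):
            × closes — contains both V and ¬V.
          branch 1.2.2 (add ¬U):
            (X ↔ X): β-rule — branch into X, X  //  ¬X, ¬X.
              branch 1.2.2.1 (add X, X):
                ¬(U ↔ ¬Z): β-rule — branch into U, ¬¬Z  //  ¬U, ¬Z.
                  branch 1.2.2.1.1 (add U, ¬¬Z):
                    × closes — contains both U and ¬U.
                  branch 1.2.2.1.2 (add ¬U, ¬Z):
                    ○ open, literals {U=F, V=T, W=T, X=T, Z=F}.
              branch 1.2.2.2 (add ¬X, ¬X):
                ¬(U ↔ ¬Z): β-rule — branch into U, ¬¬Z  //  ¬U, ¬Z.
                  branch 1.2.2.2.1 (add U, ¬¬Z):
                    × closes — contains both U and ¬U.
                  branch 1.2.2.2.2 (add ¬U, ¬Z):
                    ○ open, literals {U=F, V=T, W=T, X=F, Z=F}.
  branch 2 (add ¬(W ∨ Y)):
    ¬(W ∨ Y): α-rule — add ¬W, ¬Y.
    (¬(V ↔ U) → W): β-rule — branch into ¬¬(V ↔ U)  //  W.
      branch 2.1 (add ¬¬(V ↔ U)):
        ¬(V ∧ U): β-rule — branch into ¬V  //  ¬U.
          branch 2.1.1 (add ¬V):
            (X ↔ X): β-rule — branch into X, X  //  ¬X, ¬X.
              branch 2.1.1.1 (add X, X):
                ¬(U ↔ ¬Z): β-rule — branch into U, ¬¬Z  //  ¬U, ¬Z.
                  branch 2.1.1.1.1 (add U, ¬¬Z):
                    ¬¬(V ↔ U): β-rule — branch into V, U  //  ¬V, ¬U.
                      branch 2.1.1.1.1.1 (add V, U):
                        × closes — contains both V and ¬V.
                      branch 2.1.1.1.1.2 (add ¬V, ¬U):
                        × closes — contains both U and ¬U.
                  branch 2.1.1.1.2 (add ¬U, ¬Z):
                    ¬¬(V ↔ U): β-rule — branch into V, U  //  ¬V, ¬U.
                      branch 2.1.1.1.2.1 (add V, U):
                        × closes — contains both V and ¬V.
                      branch 2.1.1.1.2.2 (add ¬V, ¬U):
                        ○ open, literals {U=F, V=F, W=F, X=T, Y=F, Z=F}.
              branch 2.1.1.2 (add ¬X, ¬X):
                ¬(U ↔ ¬Z): β-rule — branch into U, ¬¬Z  //  ¬U, ¬Z.
                  branch 2.1.1.2.1 (add U, ¬¬Z):
                    ¬¬(V ↔ U): β-rule — branch into V, U  //  ¬V, ¬U.
                      branch 2.1.1.2.1.1 (add V, U):
                        × closes — contains both V and ¬V.
                      branch 2.1.1.2.1.2 (add ¬V, ¬U):
                        × closes — contains both U and ¬U.
                  branch 2.1.1.2.2 (add ¬U, ¬Z):
                    ¬¬(V ↔ U): β-rule — branch into V, U  //  ¬V, ¬U.
                      branch 2.1.1.2.2.1 (add V, U):
                        × closes — contains both V and ¬V.
                      branch 2.1.1.2.2.2 (add ¬V, ¬U):
                        ○ open, literals {U=F, V=F, W=F, X=F, Y=F, Z=F}.
          branch 2.1.2 (add ¬U):
            (X ↔ X): β-rule — branch into X, X  //  ¬X, ¬X.
              branch 2.1.2.1 (add X, X):
                ¬(U ↔ ¬Z): β-rule — branch into U, ¬¬Z  //  ¬U, ¬Z.
                  branch 2.1.2.1.1 (add U, ¬¬Z):
                    × closes — contains both U and ¬U.
                  branch 2.1.2.1.2 (add ¬U, ¬Z):
                    ¬¬(V ↔ U): β-rule — branch into V, U  //  ¬V, ¬U.
                      branch 2.1.2.1.2.1 (add V, U):
                        × closes — contains both U and ¬U.
                      branch 2.1.2.1.2.2 (add ¬V, ¬U):
                        ○ open, literals {U=F, V=F, W=F, X=T, Y=F, Z=F}.
              branch 2.1.2.2 (add ¬X, ¬X):
                ¬(U ↔ ¬Z): β-rule — branch into U, ¬¬Z  //  ¬U, ¬Z.
                  branch 2.1.2.2.1 (add U, ¬¬Z):
                    × closes — contains both U and ¬U.
                  branch 2.1.2.2.2 (add ¬U, ¬Z):
                    ¬¬(V ↔ U): β-rule — branch into V, U  //  ¬V, ¬U.
                      branch 2.1.2.2.2.1 (add V, U):
                        × closes — contains both U and ¬U.
                      branch 2.1.2.2.2.2 (add ¬V, ¬U):
                        ○ open, literals {U=F, V=F, W=F, X=F, Y=F, Z=F}.
      branch 2.2 (add W):
        × closes — contains both W and ¬W.
21 branches closed, 6 open.
An open branch gives a countermodel: U=F, V=T, W=T, X=T, Z=F (unmentioned atoms arbitrary); the premises hold there but the conclusion fails.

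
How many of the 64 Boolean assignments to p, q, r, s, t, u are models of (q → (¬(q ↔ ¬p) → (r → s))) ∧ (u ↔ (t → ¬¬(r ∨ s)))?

30

Initial set: {T ((q → (¬(q ↔ ¬p) → (r → s))) ∧ (u ↔ (t → ¬¬(r ∨ s))))}.
T ((q → (¬(q ↔ ¬p) → (r → s))) ∧ (u ↔ (t → ¬¬(r ∨ s)))): α-rule — add T (q → (¬(q ↔ ¬p) → (r → s))), T (u ↔ (t → ¬¬(r ∨ s))).
T (q → (¬(q ↔ ¬p) → (r → s))): β-rule — branch into F q  //  T (¬(q ↔ ¬p) → (r → s)).
  branch 1 (add F q):
    T (u ↔ (t → ¬¬(r ∨ s))): β-rule — branch into T u, T (t → ¬¬(r ∨ s))  //  F u, F (t → ¬¬(r ∨ s)).
      branch 1.1 (add T u, T (t → ¬¬(r ∨ s))):
        T (t → ¬¬(r ∨ s)): β-rule — branch into F t  //  T ¬¬(r ∨ s).
          branch 1.1.1 (add F t):
            ○ open, literals {q=false, t=false, u=true}.
          branch 1.1.2 (add T ¬¬(r ∨ s)):
            T ¬¬(r ∨ s): drop double negation, giving T (r ∨ s).
            T (r ∨ s): β-rule — branch into T r  //  T s.
              branch 1.1.2.1 (add T r):
                ○ open, literals {q=false, r=true, u=true}.
              branch 1.1.2.2 (add T s):
                ○ open, literals {q=false, s=true, u=true}.
      branch 1.2 (add F u, F (t → ¬¬(r ∨ s))):
        F (t → ¬¬(r ∨ s)): α-rule — add T t, F ¬¬(r ∨ s).
        F ¬¬(r ∨ s): drop double negation, giving F (r ∨ s).
        F (r ∨ s): α-rule — add F r, F s.
        ○ open, literals {q=false, r=false, s=false, t=true, u=false}.
  branch 2 (add T (¬(q ↔ ¬p) → (r → s))):
    T (u ↔ (t → ¬¬(r ∨ s))): β-rule — branch into T u, T (t → ¬¬(r ∨ s))  //  F u, F (t → ¬¬(r ∨ s)).
      branch 2.1 (add T u, T (t → ¬¬(r ∨ s))):
        T (¬(q ↔ ¬p) → (r → s)): β-rule — branch into F ¬(q ↔ ¬p)  //  T (r → s).
          branch 2.1.1 (add F ¬(q ↔ ¬p)):
            T (t → ¬¬(r ∨ s)): β-rule — branch into F t  //  T ¬¬(r ∨ s).
              branch 2.1.1.1 (add F t):
                F ¬(q ↔ ¬p): β-rule — branch into T q, T ¬p  //  F q, F ¬p.
                  branch 2.1.1.1.1 (add T q, T ¬p):
                    ○ open, literals {p=false, q=true, t=false, u=true}.
                  branch 2.1.1.1.2 (add F q, F ¬p):
                    ○ open, literals {p=true, q=false, t=false, u=true}.
              branch 2.1.1.2 (add T ¬¬(r ∨ s)):
                T ¬¬(r ∨ s): drop double negation, giving T (r ∨ s).
                F ¬(q ↔ ¬p): β-rule — branch into T q, T ¬p  //  F q, F ¬p.
                  branch 2.1.1.2.1 (add T q, T ¬p):
                    T (r ∨ s): β-rule — branch into T r  //  T s.
                      branch 2.1.1.2.1.1 (add T r):
                        ○ open, literals {p=false, q=true, r=true, u=true}.
                      branch 2.1.1.2.1.2 (add T s):
                        ○ open, literals {p=false, q=true, s=true, u=true}.
                  branch 2.1.1.2.2 (add F q, F ¬p):
                    T (r ∨ s): β-rule — branch into T r  //  T s.
                      branch 2.1.1.2.2.1 (add T r):
                        ○ open, literals {p=true, q=false, r=true, u=true}.
                      branch 2.1.1.2.2.2 (add T s):
                        ○ open, literals {p=true, q=false, s=true, u=true}.
          branch 2.1.2 (add T (r → s)):
            T (t → ¬¬(r ∨ s)): β-rule — branch into F t  //  T ¬¬(r ∨ s).
              branch 2.1.2.1 (add F t):
                T (r → s): β-rule — branch into F r  //  T s.
                  branch 2.1.2.1.1 (add F r):
                    ○ open, literals {r=false, t=false, u=true}.
                  branch 2.1.2.1.2 (add T s):
                    ○ open, literals {s=true, t=false, u=true}.
              branch 2.1.2.2 (add T ¬¬(r ∨ s)):
                T ¬¬(r ∨ s): drop double negation, giving T (r ∨ s).
                T (r → s): β-rule — branch into F r  //  T s.
                  branch 2.1.2.2.1 (add F r):
                    T (r ∨ s): β-rule — branch into T r  //  T s.
                      branch 2.1.2.2.1.1 (add T r):
                        × closes — contains both r and ¬r.
                      branch 2.1.2.2.1.2 (add T s):
                        ○ open, literals {r=false, s=true, u=true}.
                  branch 2.1.2.2.2 (add T s):
                    T (r ∨ s): β-rule — branch into T r  //  T s.
                      branch 2.1.2.2.2.1 (add T r):
                        ○ open, literals {r=true, s=true, u=true}.
                      branch 2.1.2.2.2.2 (add T s):
                        ○ open, literals {s=true, u=true}.
      branch 2.2 (add F u, F (t → ¬¬(r ∨ s))):
        F (t → ¬¬(r ∨ s)): α-rule — add T t, F ¬¬(r ∨ s).
        F ¬¬(r ∨ s): drop double negation, giving F (r ∨ s).
        F (r ∨ s): α-rule — add F r, F s.
        T (¬(q ↔ ¬p) → (r → s)): β-rule — branch into F ¬(q ↔ ¬p)  //  T (r → s).
          branch 2.2.1 (add F ¬(q ↔ ¬p)):
            F ¬(q ↔ ¬p): β-rule — branch into T q, T ¬p  //  F q, F ¬p.
              branch 2.2.1.1 (add T q, T ¬p):
                ○ open, literals {p=false, q=true, r=false, s=false, t=true, u=false}.
              branch 2.2.1.2 (add F q, F ¬p):
                ○ open, literals {p=true, q=false, r=false, s=false, t=true, u=false}.
          branch 2.2.2 (add T (r → s)):
            T (r → s): β-rule — branch into F r  //  T s.
              branch 2.2.2.1 (add F r):
                ○ open, literals {r=false, s=false, t=true, u=false}.
              branch 2.2.2.2 (add T s):
                × closes — contains both s and ¬s.
2 branches closed, 18 open.
Each open branch fixes some atoms; the unmentioned ones are free. Counting distinct full assignments: branch {q=false, t=false, u=true} (p, r, s) contributes 8 new; branch {q=false, r=true, u=true} (p, s, t) contributes 4 new; branch {q=false, s=true, u=true} (p, r, t) contributes 2 new; branch {q=false, r=false, s=false, t=true, u=false} (p) contributes 2 new; branch {p=false, q=true, t=false, u=true} (r, s) contributes 4 new; branch {p=true, q=false, t=false, u=true} (r, s) contributes 0 new; branch {p=false, q=true, r=true, u=true} (s, t) contributes 2 new; branch {p=false, q=true, s=true, u=true} (r, t) contributes 1 new; branch {p=true, q=false, r=true, u=true} (s, t) contributes 0 new; branch {p=true, q=false, s=true, u=true} (r, t) contributes 0 new; branch {r=false, t=false, u=true} (p, q, s) contributes 2 new; branch {s=true, t=false, u=true} (p, q, r) contributes 1 new; branch {r=false, s=true, u=true} (p, q, t) contributes 1 new; branch {r=true, s=true, u=true} (p, q, t) contributes 1 new; branch {s=true, u=true} (p, q, r, t) contributes 0 new; branch {p=false, q=true, r=false, s=false, t=true, u=false} (none free) contributes 1 new; branch {p=true, q=false, r=false, s=false, t=true, u=false} (none free) contributes 0 new; branch {r=false, s=false, t=true, u=false} (p, q) contributes 1 new. Total: 30.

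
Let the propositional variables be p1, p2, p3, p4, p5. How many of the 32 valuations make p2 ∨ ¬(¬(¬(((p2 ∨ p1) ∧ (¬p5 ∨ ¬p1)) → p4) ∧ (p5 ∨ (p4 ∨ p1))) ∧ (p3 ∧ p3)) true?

Initial set: {(p2 ∨ ¬(¬(¬(((p2 ∨ p1) ∧ (¬p5 ∨ ¬p1)) → p4) ∧ (p5 ∨ (p4 ∨ p1))) ∧ (p3 ∧ p3)))}.
(p2 ∨ ¬(¬(¬(((p2 ∨ p1) ∧ (¬p5 ∨ ¬p1)) → p4) ∧ (p5 ∨ (p4 ∨ p1))) ∧ (p3 ∧ p3))): β-rule — branch into p2  //  ¬(¬(¬(((p2 ∨ p1) ∧ (¬p5 ∨ ¬p1)) → p4) ∧ (p5 ∨ (p4 ∨ p1))) ∧ (p3 ∧ p3)).
  branch 1 (add p2):
    ○ open, literals {p2=1}.
  branch 2 (add ¬(¬(¬(((p2 ∨ p1) ∧ (¬p5 ∨ ¬p1)) → p4) ∧ (p5 ∨ (p4 ∨ p1))) ∧ (p3 ∧ p3))):
    ¬(¬(¬(((p2 ∨ p1) ∧ (¬p5 ∨ ¬p1)) → p4) ∧ (p5 ∨ (p4 ∨ p1))) ∧ (p3 ∧ p3)): β-rule — branch into ¬¬(¬(((p2 ∨ p1) ∧ (¬p5 ∨ ¬p1)) → p4) ∧ (p5 ∨ (p4 ∨ p1)))  //  ¬(p3 ∧ p3).
      branch 2.1 (add ¬¬(¬(((p2 ∨ p1) ∧ (¬p5 ∨ ¬p1)) → p4) ∧ (p5 ∨ (p4 ∨ p1)))):
        ¬¬(¬(((p2 ∨ p1) ∧ (¬p5 ∨ ¬p1)) → p4) ∧ (p5 ∨ (p4 ∨ p1))): α-rule — add ¬(((p2 ∨ p1) ∧ (¬p5 ∨ ¬p1)) → p4), (p5 ∨ (p4 ∨ p1)).
        ¬(((p2 ∨ p1) ∧ (¬p5 ∨ ¬p1)) → p4): α-rule — add ((p2 ∨ p1) ∧ (¬p5 ∨ ¬p1)), ¬p4.
        ((p2 ∨ p1) ∧ (¬p5 ∨ ¬p1)): α-rule — add (p2 ∨ p1), (¬p5 ∨ ¬p1).
        (p5 ∨ (p4 ∨ p1)): β-rule — branch into p5  //  (p4 ∨ p1).
          branch 2.1.1 (add p5):
            (p2 ∨ p1): β-rule — branch into p2  //  p1.
              branch 2.1.1.1 (add p2):
                (¬p5 ∨ ¬p1): β-rule — branch into ¬p5  //  ¬p1.
                  branch 2.1.1.1.1 (add ¬p5):
                    × closes — contains both p5 and ¬p5.
                  branch 2.1.1.1.2 (add ¬p1):
                    ○ open, literals {p1=0, p2=1, p4=0, p5=1}.
              branch 2.1.1.2 (add p1):
                (¬p5 ∨ ¬p1): β-rule — branch into ¬p5  //  ¬p1.
                  branch 2.1.1.2.1 (add ¬p5):
                    × closes — contains both p5 and ¬p5.
                  branch 2.1.1.2.2 (add ¬p1):
                    × closes — contains both p1 and ¬p1.
          branch 2.1.2 (add (p4 ∨ p1)):
            (p2 ∨ p1): β-rule — branch into p2  //  p1.
              branch 2.1.2.1 (add p2):
                (¬p5 ∨ ¬p1): β-rule — branch into ¬p5  //  ¬p1.
                  branch 2.1.2.1.1 (add ¬p5):
                    (p4 ∨ p1): β-rule — branch into p4  //  p1.
                      branch 2.1.2.1.1.1 (add p4):
                        × closes — contains both p4 and ¬p4.
                      branch 2.1.2.1.1.2 (add p1):
                        ○ open, literals {p1=1, p2=1, p4=0, p5=0}.
                  branch 2.1.2.1.2 (add ¬p1):
                    (p4 ∨ p1): β-rule — branch into p4  //  p1.
                      branch 2.1.2.1.2.1 (add p4):
                        × closes — contains both p4 and ¬p4.
                      branch 2.1.2.1.2.2 (add p1):
                        × closes — contains both p1 and ¬p1.
              branch 2.1.2.2 (add p1):
                (¬p5 ∨ ¬p1): β-rule — branch into ¬p5  //  ¬p1.
                  branch 2.1.2.2.1 (add ¬p5):
                    (p4 ∨ p1): β-rule — branch into p4  //  p1.
                      branch 2.1.2.2.1.1 (add p4):
                        × closes — contains both p4 and ¬p4.
                      branch 2.1.2.2.1.2 (add p1):
                        ○ open, literals {p1=1, p4=0, p5=0}.
                  branch 2.1.2.2.2 (add ¬p1):
                    × closes — contains both p1 and ¬p1.
      branch 2.2 (add ¬(p3 ∧ p3)):
        ¬(p3 ∧ p3): β-rule — branch into ¬p3  //  ¬p3.
          branch 2.2.1 (add ¬p3):
            ○ open, literals {p3=0}.
          branch 2.2.2 (add ¬p3):
            ○ open, literals {p3=0}.
8 branches closed, 6 open.
Each open branch fixes some atoms; the unmentioned ones are free. Counting distinct full assignments: branch {p2=1} (p1, p3, p4, p5) contributes 16 new; branch {p1=0, p2=1, p4=0, p5=1} (p3) contributes 0 new; branch {p1=1, p2=1, p4=0, p5=0} (p3) contributes 0 new; branch {p1=1, p4=0, p5=0} (p2, p3) contributes 2 new; branch {p3=0} (p1, p2, p4, p5) contributes 7 new; branch {p3=0} (p1, p2, p4, p5) contributes 0 new. Total: 25.

25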